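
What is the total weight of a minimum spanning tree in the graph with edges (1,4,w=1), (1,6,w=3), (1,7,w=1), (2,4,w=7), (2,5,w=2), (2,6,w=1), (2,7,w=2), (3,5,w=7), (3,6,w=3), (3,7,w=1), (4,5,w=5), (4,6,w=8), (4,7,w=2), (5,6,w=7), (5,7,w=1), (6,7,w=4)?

Apply Kruskal's algorithm (sort edges by weight, add if no cycle):

Sorted edges by weight:
  (1,4) w=1
  (1,7) w=1
  (2,6) w=1
  (3,7) w=1
  (5,7) w=1
  (2,5) w=2
  (2,7) w=2
  (4,7) w=2
  (1,6) w=3
  (3,6) w=3
  (6,7) w=4
  (4,5) w=5
  (2,4) w=7
  (3,5) w=7
  (5,6) w=7
  (4,6) w=8

Add edge (1,4) w=1 -- no cycle. Running total: 1
Add edge (1,7) w=1 -- no cycle. Running total: 2
Add edge (2,6) w=1 -- no cycle. Running total: 3
Add edge (3,7) w=1 -- no cycle. Running total: 4
Add edge (5,7) w=1 -- no cycle. Running total: 5
Add edge (2,5) w=2 -- no cycle. Running total: 7

MST edges: (1,4,w=1), (1,7,w=1), (2,6,w=1), (3,7,w=1), (5,7,w=1), (2,5,w=2)
Total MST weight: 1 + 1 + 1 + 1 + 1 + 2 = 7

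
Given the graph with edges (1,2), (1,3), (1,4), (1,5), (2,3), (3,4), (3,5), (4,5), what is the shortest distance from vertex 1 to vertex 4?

Step 1: Build adjacency list:
  1: 2, 3, 4, 5
  2: 1, 3
  3: 1, 2, 4, 5
  4: 1, 3, 5
  5: 1, 3, 4

Step 2: BFS from vertex 1 to find shortest path to 4:
  vertex 2 reached at distance 1
  vertex 3 reached at distance 1
  vertex 4 reached at distance 1

Step 3: Shortest path: 1 -> 4
Path length: 1 edge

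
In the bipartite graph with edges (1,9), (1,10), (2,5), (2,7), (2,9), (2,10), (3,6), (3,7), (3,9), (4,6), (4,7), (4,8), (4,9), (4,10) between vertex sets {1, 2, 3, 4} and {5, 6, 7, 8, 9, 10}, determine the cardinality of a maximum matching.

Step 1: List the neighbors of each left vertex:
  1: 9, 10
  2: 5, 7, 9, 10
  3: 6, 7, 9
  4: 6, 7, 8, 9, 10

Step 2: Greedily match left vertices, then look for augmenting paths:
  Match 1 -- 9
  Match 2 -- 5
  Match 3 -- 6
  Match 4 -- 7
  No augmenting path remains.

Step 3: Verify this is maximum:
  Matching size 4 = min(|L|, |R|) = min(4, 6), which is an upper bound, so this matching is maximum.

Maximum matching: {(1,9), (2,5), (3,6), (4,7)}
Size: 4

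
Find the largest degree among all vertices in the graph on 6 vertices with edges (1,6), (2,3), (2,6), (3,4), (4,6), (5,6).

Step 1: Count edges incident to each vertex:
  deg(1) = 1 (neighbors: 6)
  deg(2) = 2 (neighbors: 3, 6)
  deg(3) = 2 (neighbors: 2, 4)
  deg(4) = 2 (neighbors: 3, 6)
  deg(5) = 1 (neighbors: 6)
  deg(6) = 4 (neighbors: 1, 2, 4, 5)

Step 2: Find maximum:
  max(1, 2, 2, 2, 1, 4) = 4 (vertex 6)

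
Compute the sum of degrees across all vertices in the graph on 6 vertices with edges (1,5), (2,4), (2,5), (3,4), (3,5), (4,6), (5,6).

Step 1: Count edges incident to each vertex:
  deg(1) = 1 (neighbors: 5)
  deg(2) = 2 (neighbors: 4, 5)
  deg(3) = 2 (neighbors: 4, 5)
  deg(4) = 3 (neighbors: 2, 3, 6)
  deg(5) = 4 (neighbors: 1, 2, 3, 6)
  deg(6) = 2 (neighbors: 4, 5)

Step 2: Sum all degrees:
  1 + 2 + 2 + 3 + 4 + 2 = 14

Verification: sum of degrees = 2 * |E| = 2 * 7 = 14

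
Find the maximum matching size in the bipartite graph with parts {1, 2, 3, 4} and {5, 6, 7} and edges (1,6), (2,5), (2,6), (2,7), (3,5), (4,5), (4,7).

Step 1: List the neighbors of each left vertex:
  1: 6
  2: 5, 6, 7
  3: 5
  4: 5, 7

Step 2: Greedily match left vertices, then look for augmenting paths:
  Match 1 -- 6
  Match 2 -- 5
  Match 4 -- 7
  No augmenting path remains.

Step 3: Verify this is maximum:
  Matching size 3 = min(|L|, |R|) = min(4, 3), which is an upper bound, so this matching is maximum.

Maximum matching: {(1,6), (2,5), (4,7)}
Size: 3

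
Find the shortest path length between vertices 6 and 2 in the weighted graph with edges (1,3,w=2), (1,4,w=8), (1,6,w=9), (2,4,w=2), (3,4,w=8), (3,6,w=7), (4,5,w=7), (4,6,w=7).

Step 1: Build adjacency list with weights:
  1: 3(w=2), 4(w=8), 6(w=9)
  2: 4(w=2)
  3: 1(w=2), 4(w=8), 6(w=7)
  4: 1(w=8), 2(w=2), 3(w=8), 5(w=7), 6(w=7)
  5: 4(w=7)
  6: 1(w=9), 3(w=7), 4(w=7)

Step 2: Apply Dijkstra's algorithm from vertex 6:
  Visit vertex 6 (distance=0)
    Update dist[1] = 9
    Update dist[3] = 7
    Update dist[4] = 7
  Visit vertex 3 (distance=7)
  Visit vertex 4 (distance=7)
    Update dist[2] = 9
    Update dist[5] = 14
  Visit vertex 1 (distance=9)
  Visit vertex 2 (distance=9)

Step 3: Shortest path: 6 -> 4 -> 2
Total weight: 7 + 2 = 9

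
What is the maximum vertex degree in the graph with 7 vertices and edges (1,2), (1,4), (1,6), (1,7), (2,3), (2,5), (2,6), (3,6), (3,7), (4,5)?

Step 1: Count edges incident to each vertex:
  deg(1) = 4 (neighbors: 2, 4, 6, 7)
  deg(2) = 4 (neighbors: 1, 3, 5, 6)
  deg(3) = 3 (neighbors: 2, 6, 7)
  deg(4) = 2 (neighbors: 1, 5)
  deg(5) = 2 (neighbors: 2, 4)
  deg(6) = 3 (neighbors: 1, 2, 3)
  deg(7) = 2 (neighbors: 1, 3)

Step 2: Find maximum:
  max(4, 4, 3, 2, 2, 3, 2) = 4 (vertex 1)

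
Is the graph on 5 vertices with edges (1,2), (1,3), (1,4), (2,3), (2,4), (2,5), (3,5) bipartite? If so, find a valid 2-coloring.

Step 1: Attempt 2-coloring using BFS:
  Start at vertex 1, assign color 0
  Color vertex 2 with color 1 (neighbor of 1)
  Color vertex 3 with color 1 (neighbor of 1)
  Color vertex 4 with color 1 (neighbor of 1)

Step 2: Conflict found! Vertices 2 and 3 are adjacent but have the same color.
This means the graph contains an odd cycle.

The graph is NOT bipartite.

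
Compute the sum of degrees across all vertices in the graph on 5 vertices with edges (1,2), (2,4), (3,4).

Step 1: Count edges incident to each vertex:
  deg(1) = 1 (neighbors: 2)
  deg(2) = 2 (neighbors: 1, 4)
  deg(3) = 1 (neighbors: 4)
  deg(4) = 2 (neighbors: 2, 3)
  deg(5) = 0 (neighbors: none)

Step 2: Sum all degrees:
  1 + 2 + 1 + 2 + 0 = 6

Verification: sum of degrees = 2 * |E| = 2 * 3 = 6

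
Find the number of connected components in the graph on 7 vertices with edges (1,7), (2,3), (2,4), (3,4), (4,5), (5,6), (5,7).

Step 1: Build adjacency list from edges:
  1: 7
  2: 3, 4
  3: 2, 4
  4: 2, 3, 5
  5: 4, 6, 7
  6: 5
  7: 1, 5

Step 2: Run BFS/DFS from vertex 1:
  Visited: {1, 7, 5, 4, 6, 2, 3}
  Reached 7 of 7 vertices

Step 3: All 7 vertices reached from vertex 1, so the graph is connected.
Number of connected components: 1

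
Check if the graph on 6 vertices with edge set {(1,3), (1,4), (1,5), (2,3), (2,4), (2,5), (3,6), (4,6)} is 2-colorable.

Step 1: Attempt 2-coloring using BFS:
  Start at vertex 1, assign color 0
  Color vertex 3 with color 1 (neighbor of 1)
  Color vertex 4 with color 1 (neighbor of 1)
  Color vertex 5 with color 1 (neighbor of 1)
  Color vertex 2 with color 0 (neighbor of 3)
  Color vertex 6 with color 0 (neighbor of 3)

Step 2: 2-coloring succeeded. No conflicts found.
  Set A (color 0): {1, 2, 6}
  Set B (color 1): {3, 4, 5}

The graph is bipartite with partition {1, 2, 6}, {3, 4, 5}.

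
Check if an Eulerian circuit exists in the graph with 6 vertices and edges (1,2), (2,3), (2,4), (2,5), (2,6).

Step 1: Find the degree of each vertex:
  deg(1) = 1
  deg(2) = 5
  deg(3) = 1
  deg(4) = 1
  deg(5) = 1
  deg(6) = 1

Step 2: Count vertices with odd degree:
  Odd-degree vertices: 1, 2, 3, 4, 5, 6 (6 total)

Step 3: Apply Euler's theorem:
  - Eulerian circuit exists iff graph is connected and all vertices have even degree
  - Eulerian path exists iff graph is connected and has 0 or 2 odd-degree vertices

Graph has 6 odd-degree vertices (need 0 or 2).
Neither Eulerian path nor Eulerian circuit exists.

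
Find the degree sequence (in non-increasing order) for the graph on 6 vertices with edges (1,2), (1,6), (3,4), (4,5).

Step 1: Count edges incident to each vertex:
  deg(1) = 2 (neighbors: 2, 6)
  deg(2) = 1 (neighbors: 1)
  deg(3) = 1 (neighbors: 4)
  deg(4) = 2 (neighbors: 3, 5)
  deg(5) = 1 (neighbors: 4)
  deg(6) = 1 (neighbors: 1)

Step 2: Sort degrees in non-increasing order:
  Degrees: [2, 1, 1, 2, 1, 1] -> sorted: [2, 2, 1, 1, 1, 1]

Degree sequence: [2, 2, 1, 1, 1, 1]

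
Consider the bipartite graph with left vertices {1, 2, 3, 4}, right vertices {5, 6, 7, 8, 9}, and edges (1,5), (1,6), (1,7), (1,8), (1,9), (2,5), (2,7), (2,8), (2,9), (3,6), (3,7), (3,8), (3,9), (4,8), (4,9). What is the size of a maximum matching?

Step 1: List the neighbors of each left vertex:
  1: 5, 6, 7, 8, 9
  2: 5, 7, 8, 9
  3: 6, 7, 8, 9
  4: 8, 9

Step 2: Greedily match left vertices, then look for augmenting paths:
  Match 1 -- 5
  Match 2 -- 7
  Match 3 -- 6
  Match 4 -- 8
  No augmenting path remains.

Step 3: Verify this is maximum:
  Matching size 4 = min(|L|, |R|) = min(4, 5), which is an upper bound, so this matching is maximum.

Maximum matching: {(1,5), (2,7), (3,6), (4,8)}
Size: 4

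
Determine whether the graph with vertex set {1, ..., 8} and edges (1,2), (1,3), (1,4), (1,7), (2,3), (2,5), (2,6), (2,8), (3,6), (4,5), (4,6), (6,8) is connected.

Step 1: Build adjacency list from edges:
  1: 2, 3, 4, 7
  2: 1, 3, 5, 6, 8
  3: 1, 2, 6
  4: 1, 5, 6
  5: 2, 4
  6: 2, 3, 4, 8
  7: 1
  8: 2, 6

Step 2: Run BFS/DFS from vertex 1:
  Visited: {1, 2, 3, 4, 7, 5, 6, 8}
  Reached 8 of 8 vertices

Step 3: All 8 vertices reached from vertex 1, so the graph is connected.
Answer: Yes, the graph is connected.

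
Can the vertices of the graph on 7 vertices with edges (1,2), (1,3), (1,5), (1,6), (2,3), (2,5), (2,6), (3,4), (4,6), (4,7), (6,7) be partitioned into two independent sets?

Step 1: Attempt 2-coloring using BFS:
  Start at vertex 1, assign color 0
  Color vertex 2 with color 1 (neighbor of 1)
  Color vertex 3 with color 1 (neighbor of 1)
  Color vertex 5 with color 1 (neighbor of 1)
  Color vertex 6 with color 1 (neighbor of 1)

Step 2: Conflict found! Vertices 2 and 3 are adjacent but have the same color.
This means the graph contains an odd cycle.

The graph is NOT bipartite.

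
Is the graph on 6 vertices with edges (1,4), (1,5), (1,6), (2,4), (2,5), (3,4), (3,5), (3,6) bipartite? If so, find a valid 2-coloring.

Step 1: Attempt 2-coloring using BFS:
  Start at vertex 1, assign color 0
  Color vertex 4 with color 1 (neighbor of 1)
  Color vertex 5 with color 1 (neighbor of 1)
  Color vertex 6 with color 1 (neighbor of 1)
  Color vertex 2 with color 0 (neighbor of 4)
  Color vertex 3 with color 0 (neighbor of 4)

Step 2: 2-coloring succeeded. No conflicts found.
  Set A (color 0): {1, 2, 3}
  Set B (color 1): {4, 5, 6}

The graph is bipartite with partition {1, 2, 3}, {4, 5, 6}.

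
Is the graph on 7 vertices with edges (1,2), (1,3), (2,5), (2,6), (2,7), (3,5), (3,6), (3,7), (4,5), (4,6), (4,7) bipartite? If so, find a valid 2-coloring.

Step 1: Attempt 2-coloring using BFS:
  Start at vertex 1, assign color 0
  Color vertex 2 with color 1 (neighbor of 1)
  Color vertex 3 with color 1 (neighbor of 1)
  Color vertex 5 with color 0 (neighbor of 2)
  Color vertex 6 with color 0 (neighbor of 2)
  Color vertex 7 with color 0 (neighbor of 2)
  Color vertex 4 with color 1 (neighbor of 5)

Step 2: 2-coloring succeeded. No conflicts found.
  Set A (color 0): {1, 5, 6, 7}
  Set B (color 1): {2, 3, 4}

The graph is bipartite with partition {1, 5, 6, 7}, {2, 3, 4}.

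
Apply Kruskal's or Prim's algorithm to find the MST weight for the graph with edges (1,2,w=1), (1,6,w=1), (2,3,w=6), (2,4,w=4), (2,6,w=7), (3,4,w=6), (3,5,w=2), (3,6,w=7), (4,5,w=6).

Apply Kruskal's algorithm (sort edges by weight, add if no cycle):

Sorted edges by weight:
  (1,6) w=1
  (1,2) w=1
  (3,5) w=2
  (2,4) w=4
  (2,3) w=6
  (3,4) w=6
  (4,5) w=6
  (2,6) w=7
  (3,6) w=7

Add edge (1,6) w=1 -- no cycle. Running total: 1
Add edge (1,2) w=1 -- no cycle. Running total: 2
Add edge (3,5) w=2 -- no cycle. Running total: 4
Add edge (2,4) w=4 -- no cycle. Running total: 8
Add edge (2,3) w=6 -- no cycle. Running total: 14

MST edges: (1,6,w=1), (1,2,w=1), (3,5,w=2), (2,4,w=4), (2,3,w=6)
Total MST weight: 1 + 1 + 2 + 4 + 6 = 14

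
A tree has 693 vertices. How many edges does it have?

A tree on n vertices always has exactly n - 1 edges.
For n = 693: edges = 693 - 1 = 692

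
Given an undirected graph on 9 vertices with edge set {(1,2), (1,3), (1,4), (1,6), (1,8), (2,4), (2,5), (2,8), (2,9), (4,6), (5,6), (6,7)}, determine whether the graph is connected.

Step 1: Build adjacency list from edges:
  1: 2, 3, 4, 6, 8
  2: 1, 4, 5, 8, 9
  3: 1
  4: 1, 2, 6
  5: 2, 6
  6: 1, 4, 5, 7
  7: 6
  8: 1, 2
  9: 2

Step 2: Run BFS/DFS from vertex 1:
  Visited: {1, 2, 3, 4, 6, 8, 5, 9, 7}
  Reached 9 of 9 vertices

Step 3: All 9 vertices reached from vertex 1, so the graph is connected.
Answer: Yes, the graph is connected.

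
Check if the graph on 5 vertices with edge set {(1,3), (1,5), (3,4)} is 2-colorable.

Step 1: Attempt 2-coloring using BFS:
  Start at vertex 1, assign color 0
  Color vertex 3 with color 1 (neighbor of 1)
  Color vertex 5 with color 1 (neighbor of 1)
  Color vertex 4 with color 0 (neighbor of 3)
  Start new component at vertex 2, assign color 0

Step 2: 2-coloring succeeded. No conflicts found.
  Set A (color 0): {1, 2, 4}
  Set B (color 1): {3, 5}

The graph is bipartite with partition {1, 2, 4}, {3, 5}.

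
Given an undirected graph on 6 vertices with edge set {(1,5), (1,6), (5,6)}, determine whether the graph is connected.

Step 1: Build adjacency list from edges:
  1: 5, 6
  2: (none)
  3: (none)
  4: (none)
  5: 1, 6
  6: 1, 5

Step 2: Run BFS/DFS from vertex 1:
  Visited: {1, 5, 6}
  Reached 3 of 6 vertices

Step 3: Only 3 of 6 vertices reached. Graph is disconnected.
Connected components: {1, 5, 6}, {2}, {3}, {4}
Answer: No, the graph is not connected (4 components).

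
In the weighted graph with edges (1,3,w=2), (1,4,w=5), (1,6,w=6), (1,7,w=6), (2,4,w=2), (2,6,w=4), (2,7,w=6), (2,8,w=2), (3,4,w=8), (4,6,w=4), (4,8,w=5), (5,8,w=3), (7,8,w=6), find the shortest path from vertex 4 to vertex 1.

Step 1: Build adjacency list with weights:
  1: 3(w=2), 4(w=5), 6(w=6), 7(w=6)
  2: 4(w=2), 6(w=4), 7(w=6), 8(w=2)
  3: 1(w=2), 4(w=8)
  4: 1(w=5), 2(w=2), 3(w=8), 6(w=4), 8(w=5)
  5: 8(w=3)
  6: 1(w=6), 2(w=4), 4(w=4)
  7: 1(w=6), 2(w=6), 8(w=6)
  8: 2(w=2), 4(w=5), 5(w=3), 7(w=6)

Step 2: Apply Dijkstra's algorithm from vertex 4:
  Visit vertex 4 (distance=0)
    Update dist[1] = 5
    Update dist[2] = 2
    Update dist[3] = 8
    Update dist[6] = 4
    Update dist[8] = 5
  Visit vertex 2 (distance=2)
    Update dist[7] = 8
    Update dist[8] = 4
  Visit vertex 6 (distance=4)
  Visit vertex 8 (distance=4)
    Update dist[5] = 7
  Visit vertex 1 (distance=5)
    Update dist[3] = 7

Step 3: Shortest path: 4 -> 1
Total weight: 5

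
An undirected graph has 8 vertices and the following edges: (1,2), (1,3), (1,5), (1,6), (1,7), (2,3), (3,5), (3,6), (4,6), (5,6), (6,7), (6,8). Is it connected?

Step 1: Build adjacency list from edges:
  1: 2, 3, 5, 6, 7
  2: 1, 3
  3: 1, 2, 5, 6
  4: 6
  5: 1, 3, 6
  6: 1, 3, 4, 5, 7, 8
  7: 1, 6
  8: 6

Step 2: Run BFS/DFS from vertex 1:
  Visited: {1, 2, 3, 5, 6, 7, 4, 8}
  Reached 8 of 8 vertices

Step 3: All 8 vertices reached from vertex 1, so the graph is connected.
Answer: Yes, the graph is connected.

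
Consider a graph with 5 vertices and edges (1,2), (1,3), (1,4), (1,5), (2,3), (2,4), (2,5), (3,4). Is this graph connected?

Step 1: Build adjacency list from edges:
  1: 2, 3, 4, 5
  2: 1, 3, 4, 5
  3: 1, 2, 4
  4: 1, 2, 3
  5: 1, 2

Step 2: Run BFS/DFS from vertex 1:
  Visited: {1, 2, 3, 4, 5}
  Reached 5 of 5 vertices

Step 3: All 5 vertices reached from vertex 1, so the graph is connected.
Answer: Yes, the graph is connected.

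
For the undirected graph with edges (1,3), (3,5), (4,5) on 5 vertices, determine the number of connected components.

Step 1: Build adjacency list from edges:
  1: 3
  2: (none)
  3: 1, 5
  4: 5
  5: 3, 4

Step 2: Run BFS/DFS from vertex 1:
  Visited: {1, 3, 5, 4}
  Reached 4 of 5 vertices

Step 3: Only 4 of 5 vertices reached. Graph is disconnected.
Connected components: {1, 3, 4, 5}, {2}
Number of connected components: 2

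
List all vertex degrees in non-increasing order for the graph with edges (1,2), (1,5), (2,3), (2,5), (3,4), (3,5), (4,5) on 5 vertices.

Step 1: Count edges incident to each vertex:
  deg(1) = 2 (neighbors: 2, 5)
  deg(2) = 3 (neighbors: 1, 3, 5)
  deg(3) = 3 (neighbors: 2, 4, 5)
  deg(4) = 2 (neighbors: 3, 5)
  deg(5) = 4 (neighbors: 1, 2, 3, 4)

Step 2: Sort degrees in non-increasing order:
  Degrees: [2, 3, 3, 2, 4] -> sorted: [4, 3, 3, 2, 2]

Degree sequence: [4, 3, 3, 2, 2]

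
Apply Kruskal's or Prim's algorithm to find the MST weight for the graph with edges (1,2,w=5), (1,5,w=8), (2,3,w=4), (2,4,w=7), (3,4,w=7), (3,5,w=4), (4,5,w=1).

Apply Kruskal's algorithm (sort edges by weight, add if no cycle):

Sorted edges by weight:
  (4,5) w=1
  (2,3) w=4
  (3,5) w=4
  (1,2) w=5
  (2,4) w=7
  (3,4) w=7
  (1,5) w=8

Add edge (4,5) w=1 -- no cycle. Running total: 1
Add edge (2,3) w=4 -- no cycle. Running total: 5
Add edge (3,5) w=4 -- no cycle. Running total: 9
Add edge (1,2) w=5 -- no cycle. Running total: 14

MST edges: (4,5,w=1), (2,3,w=4), (3,5,w=4), (1,2,w=5)
Total MST weight: 1 + 4 + 4 + 5 = 14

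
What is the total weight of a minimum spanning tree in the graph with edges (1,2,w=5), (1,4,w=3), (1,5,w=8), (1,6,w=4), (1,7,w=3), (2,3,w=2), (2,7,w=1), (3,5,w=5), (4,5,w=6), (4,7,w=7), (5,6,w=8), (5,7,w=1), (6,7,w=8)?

Apply Kruskal's algorithm (sort edges by weight, add if no cycle):

Sorted edges by weight:
  (2,7) w=1
  (5,7) w=1
  (2,3) w=2
  (1,7) w=3
  (1,4) w=3
  (1,6) w=4
  (1,2) w=5
  (3,5) w=5
  (4,5) w=6
  (4,7) w=7
  (1,5) w=8
  (5,6) w=8
  (6,7) w=8

Add edge (2,7) w=1 -- no cycle. Running total: 1
Add edge (5,7) w=1 -- no cycle. Running total: 2
Add edge (2,3) w=2 -- no cycle. Running total: 4
Add edge (1,7) w=3 -- no cycle. Running total: 7
Add edge (1,4) w=3 -- no cycle. Running total: 10
Add edge (1,6) w=4 -- no cycle. Running total: 14

MST edges: (2,7,w=1), (5,7,w=1), (2,3,w=2), (1,7,w=3), (1,4,w=3), (1,6,w=4)
Total MST weight: 1 + 1 + 2 + 3 + 3 + 4 = 14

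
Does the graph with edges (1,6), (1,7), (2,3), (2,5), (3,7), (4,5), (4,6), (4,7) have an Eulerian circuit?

Step 1: Find the degree of each vertex:
  deg(1) = 2
  deg(2) = 2
  deg(3) = 2
  deg(4) = 3
  deg(5) = 2
  deg(6) = 2
  deg(7) = 3

Step 2: Count vertices with odd degree:
  Odd-degree vertices: 4, 7 (2 total)

Step 3: Apply Euler's theorem:
  - Eulerian circuit exists iff graph is connected and all vertices have even degree
  - Eulerian path exists iff graph is connected and has 0 or 2 odd-degree vertices

Graph is connected with exactly 2 odd-degree vertices (4, 7).
Eulerian path exists (starting and ending at the odd-degree vertices), but no Eulerian circuit.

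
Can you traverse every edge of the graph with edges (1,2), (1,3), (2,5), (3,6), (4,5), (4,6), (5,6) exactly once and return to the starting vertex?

Step 1: Find the degree of each vertex:
  deg(1) = 2
  deg(2) = 2
  deg(3) = 2
  deg(4) = 2
  deg(5) = 3
  deg(6) = 3

Step 2: Count vertices with odd degree:
  Odd-degree vertices: 5, 6 (2 total)

Step 3: Apply Euler's theorem:
  - Eulerian circuit exists iff graph is connected and all vertices have even degree
  - Eulerian path exists iff graph is connected and has 0 or 2 odd-degree vertices

Graph is connected with exactly 2 odd-degree vertices (5, 6).
Eulerian path exists (starting and ending at the odd-degree vertices), but no Eulerian circuit.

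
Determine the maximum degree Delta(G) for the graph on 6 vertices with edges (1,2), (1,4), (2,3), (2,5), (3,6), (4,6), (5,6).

Step 1: Count edges incident to each vertex:
  deg(1) = 2 (neighbors: 2, 4)
  deg(2) = 3 (neighbors: 1, 3, 5)
  deg(3) = 2 (neighbors: 2, 6)
  deg(4) = 2 (neighbors: 1, 6)
  deg(5) = 2 (neighbors: 2, 6)
  deg(6) = 3 (neighbors: 3, 4, 5)

Step 2: Find maximum:
  max(2, 3, 2, 2, 2, 3) = 3 (vertex 2)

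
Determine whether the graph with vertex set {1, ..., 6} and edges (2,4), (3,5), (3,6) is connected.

Step 1: Build adjacency list from edges:
  1: (none)
  2: 4
  3: 5, 6
  4: 2
  5: 3
  6: 3

Step 2: Run BFS/DFS from vertex 1:
  Visited: {1}
  Reached 1 of 6 vertices

Step 3: Only 1 of 6 vertices reached. Graph is disconnected.
Connected components: {1}, {2, 4}, {3, 5, 6}
Answer: No, the graph is not connected (3 components).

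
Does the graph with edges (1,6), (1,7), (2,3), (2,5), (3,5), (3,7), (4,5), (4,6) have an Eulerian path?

Step 1: Find the degree of each vertex:
  deg(1) = 2
  deg(2) = 2
  deg(3) = 3
  deg(4) = 2
  deg(5) = 3
  deg(6) = 2
  deg(7) = 2

Step 2: Count vertices with odd degree:
  Odd-degree vertices: 3, 5 (2 total)

Step 3: Apply Euler's theorem:
  - Eulerian circuit exists iff graph is connected and all vertices have even degree
  - Eulerian path exists iff graph is connected and has 0 or 2 odd-degree vertices

Graph is connected with exactly 2 odd-degree vertices (3, 5).
Eulerian path exists (starting and ending at the odd-degree vertices), but no Eulerian circuit.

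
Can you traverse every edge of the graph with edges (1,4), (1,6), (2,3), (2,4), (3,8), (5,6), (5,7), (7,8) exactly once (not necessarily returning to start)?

Step 1: Find the degree of each vertex:
  deg(1) = 2
  deg(2) = 2
  deg(3) = 2
  deg(4) = 2
  deg(5) = 2
  deg(6) = 2
  deg(7) = 2
  deg(8) = 2

Step 2: Count vertices with odd degree:
  All vertices have even degree (0 odd-degree vertices)

Step 3: Apply Euler's theorem:
  - Eulerian circuit exists iff graph is connected and all vertices have even degree
  - Eulerian path exists iff graph is connected and has 0 or 2 odd-degree vertices

Graph is connected with 0 odd-degree vertices.
Both Eulerian circuit and Eulerian path exist.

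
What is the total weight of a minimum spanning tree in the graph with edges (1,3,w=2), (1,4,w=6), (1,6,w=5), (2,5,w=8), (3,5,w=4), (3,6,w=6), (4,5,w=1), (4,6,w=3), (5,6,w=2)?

Apply Kruskal's algorithm (sort edges by weight, add if no cycle):

Sorted edges by weight:
  (4,5) w=1
  (1,3) w=2
  (5,6) w=2
  (4,6) w=3
  (3,5) w=4
  (1,6) w=5
  (1,4) w=6
  (3,6) w=6
  (2,5) w=8

Add edge (4,5) w=1 -- no cycle. Running total: 1
Add edge (1,3) w=2 -- no cycle. Running total: 3
Add edge (5,6) w=2 -- no cycle. Running total: 5
Skip edge (4,6) w=3 -- would create cycle
Add edge (3,5) w=4 -- no cycle. Running total: 9
Skip edge (1,6) w=5 -- would create cycle
Skip edge (1,4) w=6 -- would create cycle
Skip edge (3,6) w=6 -- would create cycle
Add edge (2,5) w=8 -- no cycle. Running total: 17

MST edges: (4,5,w=1), (1,3,w=2), (5,6,w=2), (3,5,w=4), (2,5,w=8)
Total MST weight: 1 + 2 + 2 + 4 + 8 = 17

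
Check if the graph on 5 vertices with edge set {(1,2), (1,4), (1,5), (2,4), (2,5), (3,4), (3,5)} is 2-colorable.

Step 1: Attempt 2-coloring using BFS:
  Start at vertex 1, assign color 0
  Color vertex 2 with color 1 (neighbor of 1)
  Color vertex 4 with color 1 (neighbor of 1)
  Color vertex 5 with color 1 (neighbor of 1)

Step 2: Conflict found! Vertices 2 and 4 are adjacent but have the same color.
This means the graph contains an odd cycle.

The graph is NOT bipartite.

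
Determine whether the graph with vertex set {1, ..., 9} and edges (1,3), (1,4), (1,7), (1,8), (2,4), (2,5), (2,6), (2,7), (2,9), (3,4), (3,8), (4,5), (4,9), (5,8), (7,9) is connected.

Step 1: Build adjacency list from edges:
  1: 3, 4, 7, 8
  2: 4, 5, 6, 7, 9
  3: 1, 4, 8
  4: 1, 2, 3, 5, 9
  5: 2, 4, 8
  6: 2
  7: 1, 2, 9
  8: 1, 3, 5
  9: 2, 4, 7

Step 2: Run BFS/DFS from vertex 1:
  Visited: {1, 3, 4, 7, 8, 2, 5, 9, 6}
  Reached 9 of 9 vertices

Step 3: All 9 vertices reached from vertex 1, so the graph is connected.
Answer: Yes, the graph is connected.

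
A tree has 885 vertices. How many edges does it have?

A tree on n vertices always has exactly n - 1 edges.
For n = 885: edges = 885 - 1 = 884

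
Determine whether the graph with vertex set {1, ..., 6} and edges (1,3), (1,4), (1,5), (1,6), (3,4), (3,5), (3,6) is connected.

Step 1: Build adjacency list from edges:
  1: 3, 4, 5, 6
  2: (none)
  3: 1, 4, 5, 6
  4: 1, 3
  5: 1, 3
  6: 1, 3

Step 2: Run BFS/DFS from vertex 1:
  Visited: {1, 3, 4, 5, 6}
  Reached 5 of 6 vertices

Step 3: Only 5 of 6 vertices reached. Graph is disconnected.
Connected components: {1, 3, 4, 5, 6}, {2}
Answer: No, the graph is not connected (2 components).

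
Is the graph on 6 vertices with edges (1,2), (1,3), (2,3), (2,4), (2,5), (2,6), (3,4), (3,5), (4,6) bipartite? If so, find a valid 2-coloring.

Step 1: Attempt 2-coloring using BFS:
  Start at vertex 1, assign color 0
  Color vertex 2 with color 1 (neighbor of 1)
  Color vertex 3 with color 1 (neighbor of 1)

Step 2: Conflict found! Vertices 2 and 3 are adjacent but have the same color.
This means the graph contains an odd cycle.

The graph is NOT bipartite.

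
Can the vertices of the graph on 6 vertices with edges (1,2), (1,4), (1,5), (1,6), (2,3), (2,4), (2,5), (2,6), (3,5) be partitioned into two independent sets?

Step 1: Attempt 2-coloring using BFS:
  Start at vertex 1, assign color 0
  Color vertex 2 with color 1 (neighbor of 1)
  Color vertex 4 with color 1 (neighbor of 1)
  Color vertex 5 with color 1 (neighbor of 1)
  Color vertex 6 with color 1 (neighbor of 1)
  Color vertex 3 with color 0 (neighbor of 2)

Step 2: Conflict found! Vertices 2 and 4 are adjacent but have the same color.
This means the graph contains an odd cycle.

The graph is NOT bipartite.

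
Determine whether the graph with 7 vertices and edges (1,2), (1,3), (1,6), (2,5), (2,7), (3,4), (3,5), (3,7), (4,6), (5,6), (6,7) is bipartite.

Step 1: Attempt 2-coloring using BFS:
  Start at vertex 1, assign color 0
  Color vertex 2 with color 1 (neighbor of 1)
  Color vertex 3 with color 1 (neighbor of 1)
  Color vertex 6 with color 1 (neighbor of 1)
  Color vertex 5 with color 0 (neighbor of 2)
  Color vertex 7 with color 0 (neighbor of 2)
  Color vertex 4 with color 0 (neighbor of 3)

Step 2: 2-coloring succeeded. No conflicts found.
  Set A (color 0): {1, 4, 5, 7}
  Set B (color 1): {2, 3, 6}

The graph is bipartite with partition {1, 4, 5, 7}, {2, 3, 6}.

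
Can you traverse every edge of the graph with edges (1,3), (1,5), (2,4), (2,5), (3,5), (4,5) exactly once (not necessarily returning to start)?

Step 1: Find the degree of each vertex:
  deg(1) = 2
  deg(2) = 2
  deg(3) = 2
  deg(4) = 2
  deg(5) = 4

Step 2: Count vertices with odd degree:
  All vertices have even degree (0 odd-degree vertices)

Step 3: Apply Euler's theorem:
  - Eulerian circuit exists iff graph is connected and all vertices have even degree
  - Eulerian path exists iff graph is connected and has 0 or 2 odd-degree vertices

Graph is connected with 0 odd-degree vertices.
Both Eulerian circuit and Eulerian path exist.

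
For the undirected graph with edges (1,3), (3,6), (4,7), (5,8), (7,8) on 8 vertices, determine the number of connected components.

Step 1: Build adjacency list from edges:
  1: 3
  2: (none)
  3: 1, 6
  4: 7
  5: 8
  6: 3
  7: 4, 8
  8: 5, 7

Step 2: Run BFS/DFS from vertex 1:
  Visited: {1, 3, 6}
  Reached 3 of 8 vertices

Step 3: Only 3 of 8 vertices reached. Graph is disconnected.
Connected components: {1, 3, 6}, {2}, {4, 5, 7, 8}
Number of connected components: 3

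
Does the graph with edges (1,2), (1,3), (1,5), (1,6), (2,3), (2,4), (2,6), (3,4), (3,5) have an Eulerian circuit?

Step 1: Find the degree of each vertex:
  deg(1) = 4
  deg(2) = 4
  deg(3) = 4
  deg(4) = 2
  deg(5) = 2
  deg(6) = 2

Step 2: Count vertices with odd degree:
  All vertices have even degree (0 odd-degree vertices)

Step 3: Apply Euler's theorem:
  - Eulerian circuit exists iff graph is connected and all vertices have even degree
  - Eulerian path exists iff graph is connected and has 0 or 2 odd-degree vertices

Graph is connected with 0 odd-degree vertices.
Both Eulerian circuit and Eulerian path exist.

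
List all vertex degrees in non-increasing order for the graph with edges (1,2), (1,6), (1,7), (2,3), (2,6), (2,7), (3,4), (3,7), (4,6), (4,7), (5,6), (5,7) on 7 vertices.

Step 1: Count edges incident to each vertex:
  deg(1) = 3 (neighbors: 2, 6, 7)
  deg(2) = 4 (neighbors: 1, 3, 6, 7)
  deg(3) = 3 (neighbors: 2, 4, 7)
  deg(4) = 3 (neighbors: 3, 6, 7)
  deg(5) = 2 (neighbors: 6, 7)
  deg(6) = 4 (neighbors: 1, 2, 4, 5)
  deg(7) = 5 (neighbors: 1, 2, 3, 4, 5)

Step 2: Sort degrees in non-increasing order:
  Degrees: [3, 4, 3, 3, 2, 4, 5] -> sorted: [5, 4, 4, 3, 3, 3, 2]

Degree sequence: [5, 4, 4, 3, 3, 3, 2]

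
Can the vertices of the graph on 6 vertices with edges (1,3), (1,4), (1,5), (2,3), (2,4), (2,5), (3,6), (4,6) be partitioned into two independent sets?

Step 1: Attempt 2-coloring using BFS:
  Start at vertex 1, assign color 0
  Color vertex 3 with color 1 (neighbor of 1)
  Color vertex 4 with color 1 (neighbor of 1)
  Color vertex 5 with color 1 (neighbor of 1)
  Color vertex 2 with color 0 (neighbor of 3)
  Color vertex 6 with color 0 (neighbor of 3)

Step 2: 2-coloring succeeded. No conflicts found.
  Set A (color 0): {1, 2, 6}
  Set B (color 1): {3, 4, 5}

The graph is bipartite with partition {1, 2, 6}, {3, 4, 5}.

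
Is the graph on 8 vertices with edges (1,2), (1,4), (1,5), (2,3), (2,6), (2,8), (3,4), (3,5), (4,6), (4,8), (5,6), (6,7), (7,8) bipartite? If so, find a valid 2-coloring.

Step 1: Attempt 2-coloring using BFS:
  Start at vertex 1, assign color 0
  Color vertex 2 with color 1 (neighbor of 1)
  Color vertex 4 with color 1 (neighbor of 1)
  Color vertex 5 with color 1 (neighbor of 1)
  Color vertex 3 with color 0 (neighbor of 2)
  Color vertex 6 with color 0 (neighbor of 2)
  Color vertex 8 with color 0 (neighbor of 2)
  Color vertex 7 with color 1 (neighbor of 6)

Step 2: 2-coloring succeeded. No conflicts found.
  Set A (color 0): {1, 3, 6, 8}
  Set B (color 1): {2, 4, 5, 7}

The graph is bipartite with partition {1, 3, 6, 8}, {2, 4, 5, 7}.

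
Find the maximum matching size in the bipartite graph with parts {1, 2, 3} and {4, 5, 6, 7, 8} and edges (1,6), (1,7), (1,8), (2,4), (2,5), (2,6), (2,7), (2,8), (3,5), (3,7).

Step 1: List the neighbors of each left vertex:
  1: 6, 7, 8
  2: 4, 5, 6, 7, 8
  3: 5, 7

Step 2: Greedily match left vertices, then look for augmenting paths:
  Match 1 -- 6
  Match 2 -- 4
  Match 3 -- 5
  No augmenting path remains.

Step 3: Verify this is maximum:
  Matching size 3 = min(|L|, |R|) = min(3, 5), which is an upper bound, so this matching is maximum.

Maximum matching: {(1,6), (2,4), (3,5)}
Size: 3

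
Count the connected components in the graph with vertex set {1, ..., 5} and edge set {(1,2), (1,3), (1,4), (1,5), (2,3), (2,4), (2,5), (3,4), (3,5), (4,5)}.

Step 1: Build adjacency list from edges:
  1: 2, 3, 4, 5
  2: 1, 3, 4, 5
  3: 1, 2, 4, 5
  4: 1, 2, 3, 5
  5: 1, 2, 3, 4

Step 2: Run BFS/DFS from vertex 1:
  Visited: {1, 2, 3, 4, 5}
  Reached 5 of 5 vertices

Step 3: All 5 vertices reached from vertex 1, so the graph is connected.
Number of connected components: 1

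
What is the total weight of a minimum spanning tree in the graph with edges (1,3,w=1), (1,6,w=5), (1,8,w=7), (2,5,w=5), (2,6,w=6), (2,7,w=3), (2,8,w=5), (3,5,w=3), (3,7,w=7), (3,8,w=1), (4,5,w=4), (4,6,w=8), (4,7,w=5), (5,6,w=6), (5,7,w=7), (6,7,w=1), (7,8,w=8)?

Apply Kruskal's algorithm (sort edges by weight, add if no cycle):

Sorted edges by weight:
  (1,3) w=1
  (3,8) w=1
  (6,7) w=1
  (2,7) w=3
  (3,5) w=3
  (4,5) w=4
  (1,6) w=5
  (2,5) w=5
  (2,8) w=5
  (4,7) w=5
  (2,6) w=6
  (5,6) w=6
  (1,8) w=7
  (3,7) w=7
  (5,7) w=7
  (4,6) w=8
  (7,8) w=8

Add edge (1,3) w=1 -- no cycle. Running total: 1
Add edge (3,8) w=1 -- no cycle. Running total: 2
Add edge (6,7) w=1 -- no cycle. Running total: 3
Add edge (2,7) w=3 -- no cycle. Running total: 6
Add edge (3,5) w=3 -- no cycle. Running total: 9
Add edge (4,5) w=4 -- no cycle. Running total: 13
Add edge (1,6) w=5 -- no cycle. Running total: 18

MST edges: (1,3,w=1), (3,8,w=1), (6,7,w=1), (2,7,w=3), (3,5,w=3), (4,5,w=4), (1,6,w=5)
Total MST weight: 1 + 1 + 1 + 3 + 3 + 4 + 5 = 18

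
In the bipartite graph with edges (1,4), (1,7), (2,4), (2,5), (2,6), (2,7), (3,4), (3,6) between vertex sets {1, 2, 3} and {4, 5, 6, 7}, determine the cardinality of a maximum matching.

Step 1: List the neighbors of each left vertex:
  1: 4, 7
  2: 4, 5, 6, 7
  3: 4, 6

Step 2: Greedily match left vertices, then look for augmenting paths:
  Match 1 -- 4
  Match 2 -- 5
  Match 3 -- 6
  No augmenting path remains.

Step 3: Verify this is maximum:
  Matching size 3 = min(|L|, |R|) = min(3, 4), which is an upper bound, so this matching is maximum.

Maximum matching: {(1,4), (2,5), (3,6)}
Size: 3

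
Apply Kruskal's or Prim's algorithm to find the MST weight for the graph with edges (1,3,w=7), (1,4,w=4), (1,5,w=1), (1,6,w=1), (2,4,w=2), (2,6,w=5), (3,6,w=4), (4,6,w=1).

Apply Kruskal's algorithm (sort edges by weight, add if no cycle):

Sorted edges by weight:
  (1,5) w=1
  (1,6) w=1
  (4,6) w=1
  (2,4) w=2
  (1,4) w=4
  (3,6) w=4
  (2,6) w=5
  (1,3) w=7

Add edge (1,5) w=1 -- no cycle. Running total: 1
Add edge (1,6) w=1 -- no cycle. Running total: 2
Add edge (4,6) w=1 -- no cycle. Running total: 3
Add edge (2,4) w=2 -- no cycle. Running total: 5
Skip edge (1,4) w=4 -- would create cycle
Add edge (3,6) w=4 -- no cycle. Running total: 9

MST edges: (1,5,w=1), (1,6,w=1), (4,6,w=1), (2,4,w=2), (3,6,w=4)
Total MST weight: 1 + 1 + 1 + 2 + 4 = 9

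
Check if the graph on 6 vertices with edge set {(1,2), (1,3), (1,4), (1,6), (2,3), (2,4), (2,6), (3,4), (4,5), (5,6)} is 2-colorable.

Step 1: Attempt 2-coloring using BFS:
  Start at vertex 1, assign color 0
  Color vertex 2 with color 1 (neighbor of 1)
  Color vertex 3 with color 1 (neighbor of 1)
  Color vertex 4 with color 1 (neighbor of 1)
  Color vertex 6 with color 1 (neighbor of 1)

Step 2: Conflict found! Vertices 2 and 3 are adjacent but have the same color.
This means the graph contains an odd cycle.

The graph is NOT bipartite.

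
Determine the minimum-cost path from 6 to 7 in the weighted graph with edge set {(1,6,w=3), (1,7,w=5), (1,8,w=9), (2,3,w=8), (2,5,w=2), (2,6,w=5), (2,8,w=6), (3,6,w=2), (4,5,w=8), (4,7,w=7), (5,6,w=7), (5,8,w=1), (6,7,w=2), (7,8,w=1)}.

Step 1: Build adjacency list with weights:
  1: 6(w=3), 7(w=5), 8(w=9)
  2: 3(w=8), 5(w=2), 6(w=5), 8(w=6)
  3: 2(w=8), 6(w=2)
  4: 5(w=8), 7(w=7)
  5: 2(w=2), 4(w=8), 6(w=7), 8(w=1)
  6: 1(w=3), 2(w=5), 3(w=2), 5(w=7), 7(w=2)
  7: 1(w=5), 4(w=7), 6(w=2), 8(w=1)
  8: 1(w=9), 2(w=6), 5(w=1), 7(w=1)

Step 2: Apply Dijkstra's algorithm from vertex 6:
  Visit vertex 6 (distance=0)
    Update dist[1] = 3
    Update dist[2] = 5
    Update dist[3] = 2
    Update dist[5] = 7
    Update dist[7] = 2
  Visit vertex 3 (distance=2)
  Visit vertex 7 (distance=2)
    Update dist[4] = 9
    Update dist[8] = 3

Step 3: Shortest path: 6 -> 7
Total weight: 2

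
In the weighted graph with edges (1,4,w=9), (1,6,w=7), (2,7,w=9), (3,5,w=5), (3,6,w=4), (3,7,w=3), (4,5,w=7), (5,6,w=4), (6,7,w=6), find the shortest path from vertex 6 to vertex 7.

Step 1: Build adjacency list with weights:
  1: 4(w=9), 6(w=7)
  2: 7(w=9)
  3: 5(w=5), 6(w=4), 7(w=3)
  4: 1(w=9), 5(w=7)
  5: 3(w=5), 4(w=7), 6(w=4)
  6: 1(w=7), 3(w=4), 5(w=4), 7(w=6)
  7: 2(w=9), 3(w=3), 6(w=6)

Step 2: Apply Dijkstra's algorithm from vertex 6:
  Visit vertex 6 (distance=0)
    Update dist[1] = 7
    Update dist[3] = 4
    Update dist[5] = 4
    Update dist[7] = 6
  Visit vertex 3 (distance=4)
  Visit vertex 5 (distance=4)
    Update dist[4] = 11
  Visit vertex 7 (distance=6)
    Update dist[2] = 15

Step 3: Shortest path: 6 -> 7
Total weight: 6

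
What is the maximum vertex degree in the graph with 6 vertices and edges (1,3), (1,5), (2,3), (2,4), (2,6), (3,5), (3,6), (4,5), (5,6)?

Step 1: Count edges incident to each vertex:
  deg(1) = 2 (neighbors: 3, 5)
  deg(2) = 3 (neighbors: 3, 4, 6)
  deg(3) = 4 (neighbors: 1, 2, 5, 6)
  deg(4) = 2 (neighbors: 2, 5)
  deg(5) = 4 (neighbors: 1, 3, 4, 6)
  deg(6) = 3 (neighbors: 2, 3, 5)

Step 2: Find maximum:
  max(2, 3, 4, 2, 4, 3) = 4 (vertex 3)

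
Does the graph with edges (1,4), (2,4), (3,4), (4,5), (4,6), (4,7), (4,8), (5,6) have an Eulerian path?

Step 1: Find the degree of each vertex:
  deg(1) = 1
  deg(2) = 1
  deg(3) = 1
  deg(4) = 7
  deg(5) = 2
  deg(6) = 2
  deg(7) = 1
  deg(8) = 1

Step 2: Count vertices with odd degree:
  Odd-degree vertices: 1, 2, 3, 4, 7, 8 (6 total)

Step 3: Apply Euler's theorem:
  - Eulerian circuit exists iff graph is connected and all vertices have even degree
  - Eulerian path exists iff graph is connected and has 0 or 2 odd-degree vertices

Graph has 6 odd-degree vertices (need 0 or 2).
Neither Eulerian path nor Eulerian circuit exists.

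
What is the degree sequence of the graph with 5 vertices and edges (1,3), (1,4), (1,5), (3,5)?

Step 1: Count edges incident to each vertex:
  deg(1) = 3 (neighbors: 3, 4, 5)
  deg(2) = 0 (neighbors: none)
  deg(3) = 2 (neighbors: 1, 5)
  deg(4) = 1 (neighbors: 1)
  deg(5) = 2 (neighbors: 1, 3)

Step 2: Sort degrees in non-increasing order:
  Degrees: [3, 0, 2, 1, 2] -> sorted: [3, 2, 2, 1, 0]

Degree sequence: [3, 2, 2, 1, 0]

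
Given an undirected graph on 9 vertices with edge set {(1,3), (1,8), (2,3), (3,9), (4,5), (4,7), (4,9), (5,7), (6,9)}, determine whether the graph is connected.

Step 1: Build adjacency list from edges:
  1: 3, 8
  2: 3
  3: 1, 2, 9
  4: 5, 7, 9
  5: 4, 7
  6: 9
  7: 4, 5
  8: 1
  9: 3, 4, 6

Step 2: Run BFS/DFS from vertex 1:
  Visited: {1, 3, 8, 2, 9, 4, 6, 5, 7}
  Reached 9 of 9 vertices

Step 3: All 9 vertices reached from vertex 1, so the graph is connected.
Answer: Yes, the graph is connected.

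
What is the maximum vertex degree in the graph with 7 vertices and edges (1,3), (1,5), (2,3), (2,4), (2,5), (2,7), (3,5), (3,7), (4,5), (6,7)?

Step 1: Count edges incident to each vertex:
  deg(1) = 2 (neighbors: 3, 5)
  deg(2) = 4 (neighbors: 3, 4, 5, 7)
  deg(3) = 4 (neighbors: 1, 2, 5, 7)
  deg(4) = 2 (neighbors: 2, 5)
  deg(5) = 4 (neighbors: 1, 2, 3, 4)
  deg(6) = 1 (neighbors: 7)
  deg(7) = 3 (neighbors: 2, 3, 6)

Step 2: Find maximum:
  max(2, 4, 4, 2, 4, 1, 3) = 4 (vertex 2)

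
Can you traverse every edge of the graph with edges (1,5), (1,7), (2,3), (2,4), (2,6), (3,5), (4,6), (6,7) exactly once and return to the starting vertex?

Step 1: Find the degree of each vertex:
  deg(1) = 2
  deg(2) = 3
  deg(3) = 2
  deg(4) = 2
  deg(5) = 2
  deg(6) = 3
  deg(7) = 2

Step 2: Count vertices with odd degree:
  Odd-degree vertices: 2, 6 (2 total)

Step 3: Apply Euler's theorem:
  - Eulerian circuit exists iff graph is connected and all vertices have even degree
  - Eulerian path exists iff graph is connected and has 0 or 2 odd-degree vertices

Graph is connected with exactly 2 odd-degree vertices (2, 6).
Eulerian path exists (starting and ending at the odd-degree vertices), but no Eulerian circuit.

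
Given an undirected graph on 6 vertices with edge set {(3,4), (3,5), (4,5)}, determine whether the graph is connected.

Step 1: Build adjacency list from edges:
  1: (none)
  2: (none)
  3: 4, 5
  4: 3, 5
  5: 3, 4
  6: (none)

Step 2: Run BFS/DFS from vertex 1:
  Visited: {1}
  Reached 1 of 6 vertices

Step 3: Only 1 of 6 vertices reached. Graph is disconnected.
Connected components: {1}, {2}, {3, 4, 5}, {6}
Answer: No, the graph is not connected (4 components).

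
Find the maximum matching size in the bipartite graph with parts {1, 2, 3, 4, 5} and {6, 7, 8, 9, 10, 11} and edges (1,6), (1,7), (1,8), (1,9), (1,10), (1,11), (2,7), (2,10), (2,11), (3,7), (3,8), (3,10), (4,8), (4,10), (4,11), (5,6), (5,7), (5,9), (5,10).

Step 1: List the neighbors of each left vertex:
  1: 6, 7, 8, 9, 10, 11
  2: 7, 10, 11
  3: 7, 8, 10
  4: 8, 10, 11
  5: 6, 7, 9, 10

Step 2: Greedily match left vertices, then look for augmenting paths:
  Match 1 -- 6
  Match 2 -- 7
  Match 3 -- 8
  Match 4 -- 10
  Match 5 -- 9
  No augmenting path remains.

Step 3: Verify this is maximum:
  Matching size 5 = min(|L|, |R|) = min(5, 6), which is an upper bound, so this matching is maximum.

Maximum matching: {(1,6), (2,7), (3,8), (4,10), (5,9)}
Size: 5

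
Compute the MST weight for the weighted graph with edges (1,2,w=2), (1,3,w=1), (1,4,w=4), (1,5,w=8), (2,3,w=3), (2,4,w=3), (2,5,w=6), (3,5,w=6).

Apply Kruskal's algorithm (sort edges by weight, add if no cycle):

Sorted edges by weight:
  (1,3) w=1
  (1,2) w=2
  (2,3) w=3
  (2,4) w=3
  (1,4) w=4
  (2,5) w=6
  (3,5) w=6
  (1,5) w=8

Add edge (1,3) w=1 -- no cycle. Running total: 1
Add edge (1,2) w=2 -- no cycle. Running total: 3
Skip edge (2,3) w=3 -- would create cycle
Add edge (2,4) w=3 -- no cycle. Running total: 6
Skip edge (1,4) w=4 -- would create cycle
Add edge (2,5) w=6 -- no cycle. Running total: 12

MST edges: (1,3,w=1), (1,2,w=2), (2,4,w=3), (2,5,w=6)
Total MST weight: 1 + 2 + 3 + 6 = 12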